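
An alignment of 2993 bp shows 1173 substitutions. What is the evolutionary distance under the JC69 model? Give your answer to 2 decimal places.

p = 1173/2993 ≈ 0.391914.
d = −(3/4) ln(1 − 4p/3) = −0.75 ln(1 − 0.522552) = −0.75 ln(0.477448)
  = −0.75 × (-0.739300) = 0.554475 substitutions/site.

0.55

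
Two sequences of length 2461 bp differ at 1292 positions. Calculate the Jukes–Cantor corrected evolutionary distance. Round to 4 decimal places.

p = 1292/2461 ≈ 0.52499.
d = −(3/4) ln(1 − 4p/3) = −0.75 ln(1 − 0.699987) = −0.75 ln(0.300013)
  = −0.75 × (-1.203929) = 0.902947 substitutions/site.

0.9029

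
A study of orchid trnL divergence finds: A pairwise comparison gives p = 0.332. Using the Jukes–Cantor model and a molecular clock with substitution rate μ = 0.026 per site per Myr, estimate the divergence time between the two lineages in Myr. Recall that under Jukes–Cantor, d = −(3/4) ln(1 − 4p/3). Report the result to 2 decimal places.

d = −(3/4) ln(1 − 4p/3) = −0.75 ln(1 − 0.442667) = −0.75 ln(0.557333)
  = −0.75 × (-0.584592) = 0.438444 substitutions/site.
Under a molecular clock d = 2μt, so t = d/(2μ) = 0.438444 / (2 × 0.026) = 8.43 Myr.

8.43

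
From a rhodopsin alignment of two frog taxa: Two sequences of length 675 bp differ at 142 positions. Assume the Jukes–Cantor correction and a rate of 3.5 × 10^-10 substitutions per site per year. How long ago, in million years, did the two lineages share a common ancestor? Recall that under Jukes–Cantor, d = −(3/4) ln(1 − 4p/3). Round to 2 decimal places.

352.70

p = 142/675 ≈ 0.21037.
d = −(3/4) ln(1 − 4p/3) = −0.75 ln(1 − 0.280493) = −0.75 ln(0.719507)
  = −0.75 × (-0.329189) = 0.246892 substitutions/site.
Under a molecular clock d = 2μt, so t = d/(2μ) = 0.246892 / (2 × 3.5 × 10^-10) = 352.70 million years.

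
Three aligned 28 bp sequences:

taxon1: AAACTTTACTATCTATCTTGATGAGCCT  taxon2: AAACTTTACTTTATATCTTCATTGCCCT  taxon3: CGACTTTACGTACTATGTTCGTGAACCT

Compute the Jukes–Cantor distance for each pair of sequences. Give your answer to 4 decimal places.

d(taxon1,taxon2) = 0.2524, d(taxon1,taxon3) = 0.4197, d(taxon2,taxon3) = 0.4850

taxon1–taxon2: 6/28 sites differ → p ≈ 0.214286, d = −0.75 ln(1 − 0.285715) = 0.252355 ≈ 0.2524.
taxon1–taxon3: 9/28 sites differ → p ≈ 0.321429, d = −0.75 ln(1 − 0.428572) = 0.419713 ≈ 0.4197.
taxon2–taxon3: 10/28 sites differ → p ≈ 0.357143, d = −0.75 ln(1 − 0.476191) = 0.484971 ≈ 0.4850.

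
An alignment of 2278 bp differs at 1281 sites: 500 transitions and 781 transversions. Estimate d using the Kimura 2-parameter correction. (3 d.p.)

P = 500/2278 ≈ 0.219491 and Q = 781/2278 ≈ 0.342845.
Under the Kimura two-parameter model, d = −½ ln(1 − 2P − Q) − ¼ ln(1 − 2Q).
1 − 2P − Q = 0.218173, giving −½ ln(0.218173) = 0.761233.
1 − 2Q = 0.31431, giving −¼ ln(0.31431) = 0.289344.
d = 0.761233 + 0.289344 = 1.050577.

1.051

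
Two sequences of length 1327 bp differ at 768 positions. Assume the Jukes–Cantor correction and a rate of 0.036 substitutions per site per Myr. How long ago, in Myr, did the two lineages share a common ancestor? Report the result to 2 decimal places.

p = 768/1327 ≈ 0.578749.
d = −(3/4) ln(1 − 4p/3) = −0.75 ln(1 − 0.771665) = −0.75 ln(0.228335)
  = −0.75 × (-1.476941) = 1.107706 substitutions/site.
Under a molecular clock d = 2μt, so t = d/(2μ) = 1.107706 / (2 × 0.036) = 15.38 Myr.

15.38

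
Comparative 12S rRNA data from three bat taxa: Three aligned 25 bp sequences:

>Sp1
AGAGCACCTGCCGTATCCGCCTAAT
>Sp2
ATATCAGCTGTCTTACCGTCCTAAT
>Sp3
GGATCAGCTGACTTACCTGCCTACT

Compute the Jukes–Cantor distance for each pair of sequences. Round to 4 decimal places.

d(Sp1,Sp2) = 0.4172, d(Sp1,Sp3) = 0.4172, d(Sp2,Sp3) = 0.2892

Sp1–Sp2: 8/25 sites differ → p = 0.32, d = −0.75 ln(1 − 0.426667) = 0.417216 ≈ 0.4172.
Sp1–Sp3: 8/25 sites differ → p = 0.32, d = −0.75 ln(1 − 0.426667) = 0.417216 ≈ 0.4172.
Sp2–Sp3: 6/25 sites differ → p = 0.24, d = −0.75 ln(1 − 0.32) = 0.289247 ≈ 0.2892.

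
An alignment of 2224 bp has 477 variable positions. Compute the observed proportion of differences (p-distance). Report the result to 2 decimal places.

p = 477/2224 = 0.214478… ≈ 0.21 (to 2 d.p.).

0.21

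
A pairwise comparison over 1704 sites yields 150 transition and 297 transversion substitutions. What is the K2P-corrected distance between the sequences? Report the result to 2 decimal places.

P = 150/1704 ≈ 0.088028 and Q = 297/1704 ≈ 0.174296.
Under the Kimura two-parameter model, d = −½ ln(1 − 2P − Q) − ¼ ln(1 − 2Q).
1 − 2P − Q = 0.649648, giving −½ ln(0.649648) = 0.215662.
1 − 2Q = 0.651408, giving −¼ ln(0.651408) = 0.107155.
d = 0.215662 + 0.107155 = 0.322817.

0.32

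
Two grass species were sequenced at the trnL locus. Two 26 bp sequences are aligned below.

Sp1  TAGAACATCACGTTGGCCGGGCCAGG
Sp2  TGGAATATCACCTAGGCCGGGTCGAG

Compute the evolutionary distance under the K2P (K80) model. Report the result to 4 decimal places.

0.3513

Of 26 sites, 5 differences are transitions and 2 are transversions, so P = 5/26 ≈ 0.192308 and Q = 2/26 ≈ 0.076923.
Under the Kimura two-parameter model, d = −½ ln(1 − 2P − Q) − ¼ ln(1 − 2Q).
1 − 2P − Q = 0.538461, giving −½ ln(0.538461) = 0.309520.
1 − 2Q = 0.846154, giving −¼ ln(0.846154) = 0.041763.
d = 0.309520 + 0.041763 = 0.351283.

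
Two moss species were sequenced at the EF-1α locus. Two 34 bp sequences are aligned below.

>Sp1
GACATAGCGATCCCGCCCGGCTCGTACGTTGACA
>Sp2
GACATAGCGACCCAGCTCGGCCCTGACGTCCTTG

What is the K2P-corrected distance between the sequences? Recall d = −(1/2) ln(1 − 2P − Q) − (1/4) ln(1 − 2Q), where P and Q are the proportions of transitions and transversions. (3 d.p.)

0.434

Of 34 sites, 6 differences are transitions and 5 are transversions, so P = 6/34 ≈ 0.176471 and Q = 5/34 ≈ 0.147059.
Under the Kimura two-parameter model, d = −½ ln(1 − 2P − Q) − ¼ ln(1 − 2Q).
1 − 2P − Q = 0.499999, giving −½ ln(0.499999) = 0.346575.
1 − 2Q = 0.705882, giving −¼ ln(0.705882) = 0.087077.
d = 0.346575 + 0.087077 = 0.433652.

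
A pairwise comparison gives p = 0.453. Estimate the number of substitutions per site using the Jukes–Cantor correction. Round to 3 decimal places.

d = −(3/4) ln(1 − 4p/3) = −0.75 ln(1 − 0.604) = −0.75 ln(0.396)
  = −0.75 × (-0.926341) = 0.694756 substitutions/site.

0.695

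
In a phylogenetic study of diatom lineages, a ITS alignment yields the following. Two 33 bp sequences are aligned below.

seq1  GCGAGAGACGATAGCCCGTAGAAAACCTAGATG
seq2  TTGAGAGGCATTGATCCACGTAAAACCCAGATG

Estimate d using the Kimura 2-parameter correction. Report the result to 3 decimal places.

Of 33 sites, 10 differences are transitions and 3 are transversions, so P = 10/33 ≈ 0.30303 and Q = 3/33 ≈ 0.090909.
Under the Kimura two-parameter model, d = −½ ln(1 − 2P − Q) − ¼ ln(1 − 2Q).
1 − 2P − Q = 0.303031, giving −½ ln(0.303031) = 0.596960.
1 − 2Q = 0.818182, giving −¼ ln(0.818182) = 0.050168.
d = 0.596960 + 0.050168 = 0.647128.

0.647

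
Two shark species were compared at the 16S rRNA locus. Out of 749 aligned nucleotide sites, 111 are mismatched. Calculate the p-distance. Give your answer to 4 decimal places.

p = 111/749 = 0.148197… ≈ 0.1482 (to 4 d.p.).

0.1482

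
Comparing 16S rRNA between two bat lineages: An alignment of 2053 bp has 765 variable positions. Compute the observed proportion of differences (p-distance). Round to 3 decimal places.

p = 765/2053 = 0.372625… ≈ 0.373 (to 3 d.p.).

0.373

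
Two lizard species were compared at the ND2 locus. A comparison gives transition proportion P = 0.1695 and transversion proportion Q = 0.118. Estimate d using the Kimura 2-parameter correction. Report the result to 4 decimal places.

Under the Kimura two-parameter model, d = −½ ln(1 − 2P − Q) − ¼ ln(1 − 2Q).
1 − 2P − Q = 0.543, giving −½ ln(0.543) = 0.305323.
1 − 2Q = 0.764, giving −¼ ln(0.764) = 0.067297.
d = 0.305323 + 0.067297 = 0.372620.

0.3726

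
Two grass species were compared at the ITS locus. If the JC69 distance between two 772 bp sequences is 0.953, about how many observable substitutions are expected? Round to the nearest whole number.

Invert JC69: p = (3/4)(1 − e^(−4d/3)) = 0.75 × (1 − e^(-1.270667)) = 0.75 × (1 − 0.280644) = 0.539517.
Expected differing sites = pL ≈ 0.539517 × 772 = 416.507124 ≈ 417.

417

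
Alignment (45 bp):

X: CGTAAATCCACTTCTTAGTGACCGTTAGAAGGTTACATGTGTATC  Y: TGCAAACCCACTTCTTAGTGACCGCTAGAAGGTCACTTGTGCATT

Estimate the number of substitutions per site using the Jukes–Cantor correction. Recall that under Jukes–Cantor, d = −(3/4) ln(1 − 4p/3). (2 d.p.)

0.20

The sequences differ at 8 of 45 sites (1, 3, 7, 25, 34, 37, 42, 45), so p = 8/45 ≈ 0.177778.
d = −(3/4) ln(1 − 4p/3) = −0.75 ln(1 − 0.237037) = −0.75 ln(0.762963)
  = −0.75 × (-0.270546) = 0.202910 substitutions/site.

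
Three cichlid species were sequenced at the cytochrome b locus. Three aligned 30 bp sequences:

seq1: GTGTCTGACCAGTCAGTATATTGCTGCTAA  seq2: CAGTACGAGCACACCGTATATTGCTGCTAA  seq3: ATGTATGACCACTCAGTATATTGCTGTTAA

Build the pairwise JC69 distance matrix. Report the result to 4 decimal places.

d(seq1,seq2) = 0.3295, d(seq1,seq3) = 0.1468, d(seq2,seq3) = 0.2795

seq1–seq2: 8/30 sites differ → p ≈ 0.266667, d = −0.75 ln(1 − 0.355556) = 0.329526 ≈ 0.3295.
seq1–seq3: 4/30 sites differ → p ≈ 0.133333, d = −0.75 ln(1 − 0.177777) = 0.146808 ≈ 0.1468.
seq2–seq3: 7/30 sites differ → p ≈ 0.233333, d = −0.75 ln(1 − 0.311111) = 0.279506 ≈ 0.2795.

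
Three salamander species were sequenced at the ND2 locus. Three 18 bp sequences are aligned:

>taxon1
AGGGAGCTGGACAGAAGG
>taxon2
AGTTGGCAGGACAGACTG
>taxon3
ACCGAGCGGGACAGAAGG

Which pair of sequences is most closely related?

taxon1 and taxon3

taxon1–taxon2: 6/18 differ, p = 0.333, d = 0.441.
taxon1–taxon3: 3/18 differ, p = 0.167, d = 0.188.
taxon2–taxon3: 7/18 differ, p = 0.389, d = 0.548.
The smallest distance is between taxon1 and taxon3.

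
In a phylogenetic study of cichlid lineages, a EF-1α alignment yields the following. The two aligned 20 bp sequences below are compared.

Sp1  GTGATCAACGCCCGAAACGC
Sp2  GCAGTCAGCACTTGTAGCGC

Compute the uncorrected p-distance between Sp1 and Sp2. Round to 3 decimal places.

0.450

The sequences differ at 9 of 20 positions (sites 2, 3, 4, 8, 10, 12, 13, 15, 17).
p = 9/20 = 0.450.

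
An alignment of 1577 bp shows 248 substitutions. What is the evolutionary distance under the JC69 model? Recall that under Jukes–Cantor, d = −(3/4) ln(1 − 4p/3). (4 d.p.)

p = 248/1577 ≈ 0.157261.
d = −(3/4) ln(1 − 4p/3) = −0.75 ln(1 − 0.209681) = −0.75 ln(0.790319)
  = −0.75 × (-0.235319) = 0.176489 substitutions/site.

0.1765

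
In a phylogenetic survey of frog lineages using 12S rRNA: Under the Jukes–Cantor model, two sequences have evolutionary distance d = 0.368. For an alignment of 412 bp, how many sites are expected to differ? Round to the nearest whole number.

120

Invert JC69: p = (3/4)(1 − e^(−4d/3)) = 0.75 × (1 − e^(-0.490667)) = 0.75 × (1 − 0.612218) = 0.290837.
Expected differing sites = pL ≈ 0.290837 × 412 = 119.824844 ≈ 120.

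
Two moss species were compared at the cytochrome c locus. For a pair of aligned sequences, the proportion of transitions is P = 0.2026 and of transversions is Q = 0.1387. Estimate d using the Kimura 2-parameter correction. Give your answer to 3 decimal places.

Under the Kimura two-parameter model, d = −½ ln(1 − 2P − Q) − ¼ ln(1 − 2Q).
1 − 2P − Q = 0.4561, giving −½ ln(0.4561) = 0.392522.
1 − 2Q = 0.7226, giving −¼ ln(0.7226) = 0.081225.
d = 0.392522 + 0.081225 = 0.473747.

0.474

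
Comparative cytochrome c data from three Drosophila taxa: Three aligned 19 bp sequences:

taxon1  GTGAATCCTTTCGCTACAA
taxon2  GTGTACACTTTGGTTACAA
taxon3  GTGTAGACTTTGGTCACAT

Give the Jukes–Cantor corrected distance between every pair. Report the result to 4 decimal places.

taxon1–taxon2: 5/19 sites differ → p ≈ 0.263158, d = −0.75 ln(1 − 0.350877) = 0.324100 ≈ 0.3241.
taxon1–taxon3: 7/19 sites differ → p ≈ 0.368421, d = −0.75 ln(1 − 0.491228) = 0.506816 ≈ 0.5068.
taxon2–taxon3: 3/19 sites differ → p ≈ 0.157895, d = −0.75 ln(1 − 0.210527) = 0.177292 ≈ 0.1773.

d(taxon1,taxon2) = 0.3241, d(taxon1,taxon3) = 0.5068, d(taxon2,taxon3) = 0.1773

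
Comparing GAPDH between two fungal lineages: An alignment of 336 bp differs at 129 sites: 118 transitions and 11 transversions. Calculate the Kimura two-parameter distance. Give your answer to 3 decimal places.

0.681

P = 118/336 ≈ 0.35119 and Q = 11/336 ≈ 0.032738.
Under the Kimura two-parameter model, d = −½ ln(1 − 2P − Q) − ¼ ln(1 − 2Q).
1 − 2P − Q = 0.264882, giving −½ ln(0.264882) = 0.664235.
1 − 2Q = 0.934524, giving −¼ ln(0.934524) = 0.016929.
d = 0.664235 + 0.016929 = 0.681164.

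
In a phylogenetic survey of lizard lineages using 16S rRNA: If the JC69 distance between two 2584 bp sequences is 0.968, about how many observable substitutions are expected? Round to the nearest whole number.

1405

Invert JC69: p = (3/4)(1 − e^(−4d/3)) = 0.75 × (1 − e^(-1.290667)) = 0.75 × (1 − 0.275087) = 0.543685.
Expected differing sites = pL ≈ 0.543685 × 2584 = 1404.88204 ≈ 1405.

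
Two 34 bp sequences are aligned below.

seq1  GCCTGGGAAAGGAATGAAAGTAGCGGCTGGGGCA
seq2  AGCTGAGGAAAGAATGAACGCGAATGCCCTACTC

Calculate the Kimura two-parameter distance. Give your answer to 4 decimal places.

1.0263

Of 34 sites, 10 differences are transitions and 8 are transversions, so P = 10/34 ≈ 0.294118 and Q = 8/34 ≈ 0.235294.
Under the Kimura two-parameter model, d = −½ ln(1 − 2P − Q) − ¼ ln(1 − 2Q).
1 − 2P − Q = 0.17647, giving −½ ln(0.17647) = 0.867302.
1 − 2Q = 0.529412, giving −¼ ln(0.529412) = 0.158997.
d = 0.867302 + 0.158997 = 1.026299.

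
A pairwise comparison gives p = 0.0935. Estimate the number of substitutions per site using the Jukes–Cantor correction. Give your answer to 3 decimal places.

0.100

d = −(3/4) ln(1 − 4p/3) = −0.75 ln(1 − 0.124667) = −0.75 ln(0.875333)
  = −0.75 × (-0.133151) = 0.099863 substitutions/site.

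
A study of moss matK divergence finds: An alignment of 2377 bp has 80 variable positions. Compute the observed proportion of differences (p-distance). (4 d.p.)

p = 80/2377 = 0.033655… ≈ 0.0337 (to 4 d.p.).

0.0337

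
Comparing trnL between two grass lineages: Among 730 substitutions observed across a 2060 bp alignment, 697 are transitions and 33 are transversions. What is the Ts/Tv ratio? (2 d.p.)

21.12

R = 697/33 = 21.121212… ≈ 21.12 (to 2 d.p.).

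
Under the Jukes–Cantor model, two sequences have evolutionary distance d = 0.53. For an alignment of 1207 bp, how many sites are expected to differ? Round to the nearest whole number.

459

Invert JC69: p = (3/4)(1 − e^(−4d/3)) = 0.75 × (1 − e^(-0.706667)) = 0.75 × (1 − 0.493286) = 0.380036.
Expected differing sites = pL ≈ 0.380036 × 1207 = 458.703452 ≈ 459.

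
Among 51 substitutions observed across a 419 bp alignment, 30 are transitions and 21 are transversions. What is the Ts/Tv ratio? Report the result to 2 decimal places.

1.43

R = 30/21 = 1.428571… ≈ 1.43 (to 2 d.p.).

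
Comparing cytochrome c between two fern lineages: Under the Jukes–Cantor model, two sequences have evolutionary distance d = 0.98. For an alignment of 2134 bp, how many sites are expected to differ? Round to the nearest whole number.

1167

Invert JC69: p = (3/4)(1 − e^(−4d/3)) = 0.75 × (1 − e^(-1.306667)) = 0.75 × (1 − 0.270721) = 0.546959.
Expected differing sites = pL ≈ 0.546959 × 2134 = 1167.210506 ≈ 1167.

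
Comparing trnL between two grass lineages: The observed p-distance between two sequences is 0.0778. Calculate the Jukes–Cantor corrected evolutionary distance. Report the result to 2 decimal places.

0.08

d = −(3/4) ln(1 − 4p/3) = −0.75 ln(1 − 0.103733) = −0.75 ln(0.896267)
  = −0.75 × (-0.109517) = 0.082138 substitutions/site.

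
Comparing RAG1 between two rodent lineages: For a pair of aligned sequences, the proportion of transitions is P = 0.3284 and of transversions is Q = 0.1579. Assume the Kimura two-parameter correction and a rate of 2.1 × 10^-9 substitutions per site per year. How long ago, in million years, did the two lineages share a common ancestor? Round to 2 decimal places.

Under the Kimura two-parameter model, d = −½ ln(1 − 2P − Q) − ¼ ln(1 − 2Q).
1 − 2P − Q = 0.1853, giving −½ ln(0.1853) = 0.842890.
1 − 2Q = 0.6842, giving −¼ ln(0.6842) = 0.094876.
d = 0.842890 + 0.094876 = 0.937766.
Under a molecular clock d = 2μt, so t = d/(2μ) = 0.937766 / (2 × 2.1 × 10^-9) = 223.28 million years.

223.28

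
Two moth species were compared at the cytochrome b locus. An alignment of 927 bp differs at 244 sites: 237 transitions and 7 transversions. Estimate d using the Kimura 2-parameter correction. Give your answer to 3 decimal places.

P = 237/927 ≈ 0.255663 and Q = 7/927 ≈ 0.007551.
Under the Kimura two-parameter model, d = −½ ln(1 − 2P − Q) − ¼ ln(1 − 2Q).
1 − 2P − Q = 0.481123, giving −½ ln(0.481123) = 0.365816.
1 − 2Q = 0.984898, giving −¼ ln(0.984898) = 0.003804.
d = 0.365816 + 0.003804 = 0.369620.

0.370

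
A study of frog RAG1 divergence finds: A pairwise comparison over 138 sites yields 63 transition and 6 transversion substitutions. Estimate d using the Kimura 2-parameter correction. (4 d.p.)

1.5905

P = 63/138 ≈ 0.456522 and Q = 6/138 ≈ 0.043478.
Under the Kimura two-parameter model, d = −½ ln(1 − 2P − Q) − ¼ ln(1 − 2Q).
1 − 2P − Q = 0.043478, giving −½ ln(0.043478) = 1.567750.
1 − 2Q = 0.913044, giving −¼ ln(0.913044) = 0.022743.
d = 1.567750 + 0.022743 = 1.590493.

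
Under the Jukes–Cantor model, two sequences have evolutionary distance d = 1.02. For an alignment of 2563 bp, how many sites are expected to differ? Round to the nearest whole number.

Invert JC69: p = (3/4)(1 − e^(−4d/3)) = 0.75 × (1 − e^(-1.36)) = 0.75 × (1 − 0.256661) = 0.557504.
Expected differing sites = pL ≈ 0.557504 × 2563 = 1428.882752 ≈ 1429.

1429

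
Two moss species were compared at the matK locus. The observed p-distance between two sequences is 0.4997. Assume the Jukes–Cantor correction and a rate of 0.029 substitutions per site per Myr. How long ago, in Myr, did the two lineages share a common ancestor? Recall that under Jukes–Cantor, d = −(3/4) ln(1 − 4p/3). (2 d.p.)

d = −(3/4) ln(1 − 4p/3) = −0.75 ln(1 − 0.666267) = −0.75 ln(0.333733)
  = −0.75 × (-1.097414) = 0.823061 substitutions/site.
Under a molecular clock d = 2μt, so t = d/(2μ) = 0.823061 / (2 × 0.029) = 14.19 Myr.

14.19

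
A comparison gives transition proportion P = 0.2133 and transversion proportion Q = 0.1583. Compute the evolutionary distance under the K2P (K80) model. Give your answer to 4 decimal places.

Under the Kimura two-parameter model, d = −½ ln(1 − 2P − Q) − ¼ ln(1 − 2Q).
1 − 2P − Q = 0.4151, giving −½ ln(0.4151) = 0.439618.
1 − 2Q = 0.6834, giving −¼ ln(0.6834) = 0.095169.
d = 0.439618 + 0.095169 = 0.534787.

0.5348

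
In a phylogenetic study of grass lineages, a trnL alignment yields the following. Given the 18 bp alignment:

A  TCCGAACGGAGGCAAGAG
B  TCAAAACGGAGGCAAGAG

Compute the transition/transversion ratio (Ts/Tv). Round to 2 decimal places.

Transitions are A↔G and C↔T; transversions are all other mismatches.
Transitions: 1. Transversions: 1.
R = 1/1 = 1.00.

1.00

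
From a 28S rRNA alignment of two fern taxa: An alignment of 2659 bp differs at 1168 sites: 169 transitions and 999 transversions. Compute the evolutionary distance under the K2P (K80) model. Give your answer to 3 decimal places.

P = 169/2659 ≈ 0.063558 and Q = 999/2659 ≈ 0.375705.
Under the Kimura two-parameter model, d = −½ ln(1 − 2P − Q) − ¼ ln(1 − 2Q).
1 − 2P − Q = 0.497179, giving −½ ln(0.497179) = 0.349403.
1 − 2Q = 0.24859, giving −¼ ln(0.24859) = 0.347988.
d = 0.349403 + 0.347988 = 0.697391.

0.697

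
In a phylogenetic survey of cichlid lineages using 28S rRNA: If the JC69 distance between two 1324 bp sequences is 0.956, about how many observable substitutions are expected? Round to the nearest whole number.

Invert JC69: p = (3/4)(1 − e^(−4d/3)) = 0.75 × (1 − e^(-1.274667)) = 0.75 × (1 − 0.279524) = 0.540357.
Expected differing sites = pL ≈ 0.540357 × 1324 = 715.432668 ≈ 715.

715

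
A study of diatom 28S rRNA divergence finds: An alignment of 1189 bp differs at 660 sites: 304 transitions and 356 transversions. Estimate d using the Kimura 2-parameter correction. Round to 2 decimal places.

P = 304/1189 ≈ 0.255677 and Q = 356/1189 ≈ 0.299411.
Under the Kimura two-parameter model, d = −½ ln(1 − 2P − Q) − ¼ ln(1 − 2Q).
1 − 2P − Q = 0.189235, giving −½ ln(0.189235) = 0.832383.
1 − 2Q = 0.401178, giving −¼ ln(0.401178) = 0.228338.
d = 0.832383 + 0.228338 = 1.060721.

1.06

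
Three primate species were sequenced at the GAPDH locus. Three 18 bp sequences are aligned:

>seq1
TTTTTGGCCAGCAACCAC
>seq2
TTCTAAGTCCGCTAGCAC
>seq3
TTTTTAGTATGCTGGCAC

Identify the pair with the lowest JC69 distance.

seq2 and seq3

seq1–seq2: 7/18 differ, p = 0.389, d = 0.548.
seq1–seq3: 7/18 differ, p = 0.389, d = 0.548.
seq2–seq3: 5/18 differ, p = 0.278, d = 0.347.
The smallest distance is between seq2 and seq3.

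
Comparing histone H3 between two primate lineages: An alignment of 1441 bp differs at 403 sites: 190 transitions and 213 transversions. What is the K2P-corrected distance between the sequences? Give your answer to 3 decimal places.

0.353

P = 190/1441 ≈ 0.131853 and Q = 213/1441 ≈ 0.147814.
Under the Kimura two-parameter model, d = −½ ln(1 − 2P − Q) − ¼ ln(1 − 2Q).
1 − 2P − Q = 0.58848, giving −½ ln(0.58848) = 0.265106.
1 − 2Q = 0.704372, giving −¼ ln(0.704372) = 0.087612.
d = 0.265106 + 0.087612 = 0.352718.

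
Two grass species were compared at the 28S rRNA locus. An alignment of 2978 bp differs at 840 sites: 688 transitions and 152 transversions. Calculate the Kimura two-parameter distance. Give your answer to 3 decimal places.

0.387

P = 688/2978 ≈ 0.231028 and Q = 152/2978 ≈ 0.051041.
Under the Kimura two-parameter model, d = −½ ln(1 − 2P − Q) − ¼ ln(1 − 2Q).
1 − 2P − Q = 0.486903, giving −½ ln(0.486903) = 0.359845.
1 − 2Q = 0.897918, giving −¼ ln(0.897918) = 0.026919.
d = 0.359845 + 0.026919 = 0.386764.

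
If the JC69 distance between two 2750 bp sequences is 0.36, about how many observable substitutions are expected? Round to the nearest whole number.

Invert JC69: p = (3/4)(1 − e^(−4d/3)) = 0.75 × (1 − e^(-0.48)) = 0.75 × (1 − 0.618783) = 0.285913.
Expected differing sites = pL ≈ 0.285913 × 2750 = 786.26075 ≈ 786.

786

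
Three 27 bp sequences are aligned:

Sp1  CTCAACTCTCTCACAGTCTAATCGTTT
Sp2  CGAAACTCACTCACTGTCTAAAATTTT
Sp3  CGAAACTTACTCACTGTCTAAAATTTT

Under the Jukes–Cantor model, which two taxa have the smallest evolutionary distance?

Sp1–Sp2: 7/27 differ, p = 0.259, d = 0.318.
Sp1–Sp3: 8/27 differ, p = 0.296, d = 0.377.
Sp2–Sp3: 1/27 differ, p = 0.037, d = 0.038.
The smallest distance is between Sp2 and Sp3.

Sp2 and Sp3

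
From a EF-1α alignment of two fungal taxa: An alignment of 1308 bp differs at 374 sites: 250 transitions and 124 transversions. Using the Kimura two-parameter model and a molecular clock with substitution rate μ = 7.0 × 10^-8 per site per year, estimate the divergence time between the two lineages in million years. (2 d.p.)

P = 250/1308 ≈ 0.191131 and Q = 124/1308 ≈ 0.094801.
Under the Kimura two-parameter model, d = −½ ln(1 − 2P − Q) − ¼ ln(1 − 2Q).
1 − 2P − Q = 0.522937, giving −½ ln(0.522937) = 0.324147.
1 − 2Q = 0.810398, giving −¼ ln(0.810398) = 0.052557.
d = 0.324147 + 0.052557 = 0.376704.
Under a molecular clock d = 2μt, so t = d/(2μ) = 0.376704 / (2 × 7.0 × 10^-8) = 2.69 million years.

2.69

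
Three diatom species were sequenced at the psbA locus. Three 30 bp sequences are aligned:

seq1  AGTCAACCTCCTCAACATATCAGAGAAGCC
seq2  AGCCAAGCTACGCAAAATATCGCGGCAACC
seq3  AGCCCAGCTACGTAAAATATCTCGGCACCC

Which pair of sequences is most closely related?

seq2 and seq3

seq1–seq2: 10/30 differ, p = 0.333, d = 0.441.
seq1–seq3: 12/30 differ, p = 0.400, d = 0.572.
seq2–seq3: 4/30 differ, p = 0.133, d = 0.147.
The smallest distance is between seq2 and seq3.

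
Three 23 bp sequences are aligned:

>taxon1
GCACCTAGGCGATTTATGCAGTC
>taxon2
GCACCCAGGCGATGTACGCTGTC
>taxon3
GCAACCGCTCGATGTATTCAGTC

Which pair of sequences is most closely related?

taxon1 and taxon2

taxon1–taxon2: 4/23 differ, p = 0.174, d = 0.198.
taxon1–taxon3: 7/23 differ, p = 0.304, d = 0.390.
taxon2–taxon3: 7/23 differ, p = 0.304, d = 0.390.
The smallest distance is between taxon1 and taxon2.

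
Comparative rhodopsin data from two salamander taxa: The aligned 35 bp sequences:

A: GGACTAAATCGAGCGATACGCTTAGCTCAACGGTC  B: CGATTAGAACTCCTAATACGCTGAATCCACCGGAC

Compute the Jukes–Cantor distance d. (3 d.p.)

The sequences differ at 15 of 35 sites, so p = 15/35 ≈ 0.428571.
d = −(3/4) ln(1 − 4p/3) = −0.75 ln(1 − 0.571428) = −0.75 ln(0.428572)
  = −0.75 × (-0.847297) = 0.635473 substitutions/site.

0.635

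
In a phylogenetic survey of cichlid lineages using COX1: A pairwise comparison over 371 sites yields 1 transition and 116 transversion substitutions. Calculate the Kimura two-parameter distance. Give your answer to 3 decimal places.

0.437

P = 1/371 ≈ 0.002695 and Q = 116/371 ≈ 0.312668.
Under the Kimura two-parameter model, d = −½ ln(1 − 2P − Q) − ¼ ln(1 − 2Q).
1 − 2P − Q = 0.681942, giving −½ ln(0.681942) = 0.191405.
1 − 2Q = 0.374664, giving −¼ ln(0.374664) = 0.245431.
d = 0.191405 + 0.245431 = 0.436836.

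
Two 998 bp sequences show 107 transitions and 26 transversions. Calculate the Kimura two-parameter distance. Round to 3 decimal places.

P = 107/998 ≈ 0.107214 and Q = 26/998 ≈ 0.026052.
Under the Kimura two-parameter model, d = −½ ln(1 − 2P − Q) − ¼ ln(1 − 2Q).
1 − 2P − Q = 0.75952, giving −½ ln(0.75952) = 0.137534.
1 − 2Q = 0.947896, giving −¼ ln(0.947896) = 0.013378.
d = 0.137534 + 0.013378 = 0.150912.

0.151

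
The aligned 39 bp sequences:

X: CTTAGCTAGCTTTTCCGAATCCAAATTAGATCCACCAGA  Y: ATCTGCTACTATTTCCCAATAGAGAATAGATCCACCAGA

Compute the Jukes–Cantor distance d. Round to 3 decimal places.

0.354

The sequences differ at 11 of 39 sites, so p = 11/39 ≈ 0.282051.
d = −(3/4) ln(1 − 4p/3) = −0.75 ln(1 − 0.376068) = −0.75 ln(0.623932)
  = −0.75 × (-0.471714) = 0.353786 substitutions/site.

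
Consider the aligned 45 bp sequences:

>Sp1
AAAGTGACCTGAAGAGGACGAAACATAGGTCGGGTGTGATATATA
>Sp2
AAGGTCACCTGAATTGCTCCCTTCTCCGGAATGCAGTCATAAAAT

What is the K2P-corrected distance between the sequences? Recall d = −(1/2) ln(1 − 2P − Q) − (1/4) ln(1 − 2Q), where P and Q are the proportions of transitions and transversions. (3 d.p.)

0.930

Of 45 sites, 2 differences are transitions and 20 are transversions, so P = 2/45 ≈ 0.044444 and Q = 20/45 ≈ 0.444444.
Under the Kimura two-parameter model, d = −½ ln(1 − 2P − Q) − ¼ ln(1 − 2Q).
1 − 2P − Q = 0.466668, giving −½ ln(0.466668) = 0.381069.
1 − 2Q = 0.111112, giving −¼ ln(0.111112) = 0.549304.
d = 0.381069 + 0.549304 = 0.930373.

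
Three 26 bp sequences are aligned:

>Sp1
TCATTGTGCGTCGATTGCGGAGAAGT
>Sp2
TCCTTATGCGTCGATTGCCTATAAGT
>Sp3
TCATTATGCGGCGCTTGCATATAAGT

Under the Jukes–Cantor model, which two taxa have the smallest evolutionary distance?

Sp2 and Sp3

Sp1–Sp2: 5/26 differ, p = 0.192, d = 0.222.
Sp1–Sp3: 6/26 differ, p = 0.231, d = 0.276.
Sp2–Sp3: 4/26 differ, p = 0.154, d = 0.172.
The smallest distance is between Sp2 and Sp3.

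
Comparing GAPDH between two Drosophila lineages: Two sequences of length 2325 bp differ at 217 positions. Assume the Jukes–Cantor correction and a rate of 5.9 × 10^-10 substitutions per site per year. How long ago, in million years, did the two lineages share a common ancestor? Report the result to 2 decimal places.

p = 217/2325 ≈ 0.093333.
d = −(3/4) ln(1 − 4p/3) = −0.75 ln(1 − 0.124444) = −0.75 ln(0.875556)
  = −0.75 × (-0.132896) = 0.099672 substitutions/site.
Under a molecular clock d = 2μt, so t = d/(2μ) = 0.099672 / (2 × 5.9 × 10^-10) = 84.47 million years.

84.47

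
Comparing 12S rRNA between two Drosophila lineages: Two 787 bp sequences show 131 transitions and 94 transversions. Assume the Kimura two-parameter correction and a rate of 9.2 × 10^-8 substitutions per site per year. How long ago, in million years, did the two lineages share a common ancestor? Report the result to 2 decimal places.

P = 131/787 ≈ 0.166455 and Q = 94/787 ≈ 0.119441.
Under the Kimura two-parameter model, d = −½ ln(1 − 2P − Q) − ¼ ln(1 − 2Q).
1 − 2P − Q = 0.547649, giving −½ ln(0.547649) = 0.301060.
1 − 2Q = 0.761118, giving −¼ ln(0.761118) = 0.068242.
d = 0.301060 + 0.068242 = 0.369302.
Under a molecular clock d = 2μt, so t = d/(2μ) = 0.369302 / (2 × 9.2 × 10^-8) = 2.01 million years.

2.01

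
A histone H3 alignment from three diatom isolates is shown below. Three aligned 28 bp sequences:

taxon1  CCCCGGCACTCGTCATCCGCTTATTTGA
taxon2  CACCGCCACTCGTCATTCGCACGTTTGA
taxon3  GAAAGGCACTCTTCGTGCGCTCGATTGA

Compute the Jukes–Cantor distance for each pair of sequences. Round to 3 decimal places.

d(taxon1,taxon2) = 0.252, d(taxon1,taxon3) = 0.485, d(taxon2,taxon3) = 0.420

taxon1–taxon2: 6/28 sites differ → p ≈ 0.214286, d = −0.75 ln(1 − 0.285715) = 0.252355 ≈ 0.252.
taxon1–taxon3: 10/28 sites differ → p ≈ 0.357143, d = −0.75 ln(1 − 0.476191) = 0.484971 ≈ 0.485.
taxon2–taxon3: 9/28 sites differ → p ≈ 0.321429, d = −0.75 ln(1 − 0.428572) = 0.419713 ≈ 0.420.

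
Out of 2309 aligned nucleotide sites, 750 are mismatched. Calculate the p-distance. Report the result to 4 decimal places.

0.3248

p = 750/2309 = 0.324815… ≈ 0.3248 (to 4 d.p.).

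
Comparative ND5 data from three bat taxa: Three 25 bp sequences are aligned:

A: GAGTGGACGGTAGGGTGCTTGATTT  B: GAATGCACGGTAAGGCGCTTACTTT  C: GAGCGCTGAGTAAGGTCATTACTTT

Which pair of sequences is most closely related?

A–B: 6/25 differ, p = 0.240, d = 0.289.
A–C: 10/25 differ, p = 0.400, d = 0.572.
B–C: 8/25 differ, p = 0.320, d = 0.417.
The smallest distance is between A and B.

A and B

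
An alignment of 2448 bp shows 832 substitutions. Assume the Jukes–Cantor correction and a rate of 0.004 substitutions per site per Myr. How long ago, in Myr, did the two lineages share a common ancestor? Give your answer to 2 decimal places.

56.59

p = 832/2448 ≈ 0.339869.
d = −(3/4) ln(1 − 4p/3) = −0.75 ln(1 − 0.453159) = −0.75 ln(0.546841)
  = −0.75 × (-0.603597) = 0.452698 substitutions/site.
Under a molecular clock d = 2μt, so t = d/(2μ) = 0.452698 / (2 × 0.004) = 56.59 Myr.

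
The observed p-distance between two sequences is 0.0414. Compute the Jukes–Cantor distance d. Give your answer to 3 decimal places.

0.043

d = −(3/4) ln(1 − 4p/3) = −0.75 ln(1 − 0.0552) = −0.75 ln(0.9448)
  = −0.75 × (-0.056782) = 0.042587 substitutions/site.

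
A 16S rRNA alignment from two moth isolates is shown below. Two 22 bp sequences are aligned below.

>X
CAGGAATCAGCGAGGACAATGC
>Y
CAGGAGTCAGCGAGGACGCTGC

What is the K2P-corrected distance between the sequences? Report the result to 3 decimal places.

Of 22 sites, 2 differences are transitions and 1 are transversions, so P = 2/22 ≈ 0.090909 and Q = 1/22 ≈ 0.045455.
Under the Kimura two-parameter model, d = −½ ln(1 − 2P − Q) − ¼ ln(1 − 2Q).
1 − 2P − Q = 0.772727, giving −½ ln(0.772727) = 0.128915.
1 − 2Q = 0.90909, giving −¼ ln(0.90909) = 0.023828.
d = 0.128915 + 0.023828 = 0.152743.

0.153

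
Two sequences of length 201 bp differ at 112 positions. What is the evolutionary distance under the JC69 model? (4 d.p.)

p = 112/201 ≈ 0.557214.
d = −(3/4) ln(1 − 4p/3) = −0.75 ln(1 − 0.742952) = −0.75 ln(0.257048)
  = −0.75 × (-1.358492) = 1.018869 substitutions/site.

1.0189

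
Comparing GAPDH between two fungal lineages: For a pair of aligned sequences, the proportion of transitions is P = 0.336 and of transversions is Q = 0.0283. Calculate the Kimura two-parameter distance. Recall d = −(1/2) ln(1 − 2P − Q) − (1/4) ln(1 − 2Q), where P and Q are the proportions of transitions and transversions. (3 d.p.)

Under the Kimura two-parameter model, d = −½ ln(1 − 2P − Q) − ¼ ln(1 − 2Q).
1 − 2P − Q = 0.2997, giving −½ ln(0.2997) = 0.602487.
1 − 2Q = 0.9434, giving −¼ ln(0.9434) = 0.014566.
d = 0.602487 + 0.014566 = 0.617053.

0.617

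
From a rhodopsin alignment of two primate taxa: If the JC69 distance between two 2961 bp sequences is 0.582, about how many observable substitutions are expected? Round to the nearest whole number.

Invert JC69: p = (3/4)(1 − e^(−4d/3)) = 0.75 × (1 − e^(-0.776)) = 0.75 × (1 − 0.460243) = 0.404818.
Expected differing sites = pL ≈ 0.404818 × 2961 = 1198.666098 ≈ 1199.

1199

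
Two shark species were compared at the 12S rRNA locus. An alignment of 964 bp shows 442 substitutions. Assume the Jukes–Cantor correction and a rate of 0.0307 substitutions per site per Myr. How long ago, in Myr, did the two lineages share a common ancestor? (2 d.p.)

p = 442/964 ≈ 0.458506.
d = −(3/4) ln(1 − 4p/3) = −0.75 ln(1 − 0.611341) = −0.75 ln(0.388659)
  = −0.75 × (-0.945053) = 0.708790 substitutions/site.
Under a molecular clock d = 2μt, so t = d/(2μ) = 0.708790 / (2 × 0.0307) = 11.54 Myr.

11.54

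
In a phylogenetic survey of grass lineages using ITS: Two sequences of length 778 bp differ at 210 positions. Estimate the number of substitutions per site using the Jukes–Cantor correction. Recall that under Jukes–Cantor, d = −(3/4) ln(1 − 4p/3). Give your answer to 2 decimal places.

p = 210/778 ≈ 0.269923.
d = −(3/4) ln(1 − 4p/3) = −0.75 ln(1 − 0.359897) = −0.75 ln(0.640103)
  = −0.75 × (-0.446126) = 0.334595 substitutions/site.

0.33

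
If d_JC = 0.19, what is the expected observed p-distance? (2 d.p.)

p = (3/4)(1 − e^(−4d/3)) = 0.75 × (1 − e^(-0.253333)) = 0.75 × (1 − 0.776209) = 0.167843.

0.17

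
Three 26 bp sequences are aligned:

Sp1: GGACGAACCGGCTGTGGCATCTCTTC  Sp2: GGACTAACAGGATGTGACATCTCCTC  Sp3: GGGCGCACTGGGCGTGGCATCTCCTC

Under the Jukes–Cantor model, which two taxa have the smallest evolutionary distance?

Sp1 and Sp2

Sp1–Sp2: 5/26 differ, p = 0.192, d = 0.222.
Sp1–Sp3: 6/26 differ, p = 0.231, d = 0.276.
Sp2–Sp3: 7/26 differ, p = 0.269, d = 0.334.
The smallest distance is between Sp1 and Sp2.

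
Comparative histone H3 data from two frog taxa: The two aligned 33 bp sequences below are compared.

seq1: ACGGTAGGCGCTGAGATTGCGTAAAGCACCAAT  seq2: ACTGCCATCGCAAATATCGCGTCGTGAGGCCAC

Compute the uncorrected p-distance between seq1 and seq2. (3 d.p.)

The sequences differ at 17 of 33 positions.
p = 17/33 = 0.515151… ≈ 0.515 (to 3 d.p.).

0.515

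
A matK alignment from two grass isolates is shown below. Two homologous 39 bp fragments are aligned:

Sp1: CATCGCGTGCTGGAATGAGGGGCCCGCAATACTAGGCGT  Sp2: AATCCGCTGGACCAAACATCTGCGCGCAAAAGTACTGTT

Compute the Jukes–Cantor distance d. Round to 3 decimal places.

The sequences differ at 20 of 39 sites, so p = 20/39 ≈ 0.512821.
d = −(3/4) ln(1 − 4p/3) = −0.75 ln(1 − 0.683761) = −0.75 ln(0.316239)
  = −0.75 × (-1.151257) = 0.863443 substitutions/site.

0.863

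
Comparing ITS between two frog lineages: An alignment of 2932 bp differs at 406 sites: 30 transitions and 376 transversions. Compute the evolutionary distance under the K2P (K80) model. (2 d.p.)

P = 30/2932 ≈ 0.010232 and Q = 376/2932 ≈ 0.12824.
Under the Kimura two-parameter model, d = −½ ln(1 − 2P − Q) − ¼ ln(1 − 2Q).
1 − 2P − Q = 0.851296, giving −½ ln(0.851296) = 0.080498.
1 − 2Q = 0.74352, giving −¼ ln(0.74352) = 0.074090.
d = 0.080498 + 0.074090 = 0.154588.

0.15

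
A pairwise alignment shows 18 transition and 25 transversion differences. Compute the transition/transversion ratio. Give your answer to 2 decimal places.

R = 18/25 = 0.72.

0.72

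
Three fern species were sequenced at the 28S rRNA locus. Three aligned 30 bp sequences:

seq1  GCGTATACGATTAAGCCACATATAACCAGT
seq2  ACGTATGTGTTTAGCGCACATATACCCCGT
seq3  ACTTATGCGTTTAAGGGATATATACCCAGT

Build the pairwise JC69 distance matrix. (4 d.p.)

seq1–seq2: 9/30 sites differ → p = 0.3, d = −0.75 ln(1 − 0.4) = 0.383119 ≈ 0.3831.
seq1–seq3: 8/30 sites differ → p ≈ 0.266667, d = −0.75 ln(1 − 0.355556) = 0.329526 ≈ 0.3295.
seq2–seq3: 7/30 sites differ → p ≈ 0.233333, d = −0.75 ln(1 − 0.311111) = 0.279506 ≈ 0.2795.

d(seq1,seq2) = 0.3831, d(seq1,seq3) = 0.3295, d(seq2,seq3) = 0.2795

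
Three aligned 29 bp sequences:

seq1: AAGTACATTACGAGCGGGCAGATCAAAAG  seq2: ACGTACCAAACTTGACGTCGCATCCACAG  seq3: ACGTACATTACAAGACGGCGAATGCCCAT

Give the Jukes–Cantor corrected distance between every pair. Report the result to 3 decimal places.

seq1–seq2: 13/29 sites differ → p ≈ 0.448276, d = −0.75 ln(1 − 0.597701) = 0.682920 ≈ 0.683.
seq1–seq3: 11/29 sites differ → p ≈ 0.37931, d = −0.75 ln(1 − 0.505747) = 0.528531 ≈ 0.529.
seq2–seq3: 10/29 sites differ → p ≈ 0.344828, d = −0.75 ln(1 − 0.459771) = 0.461822 ≈ 0.462.

d(seq1,seq2) = 0.683, d(seq1,seq3) = 0.529, d(seq2,seq3) = 0.462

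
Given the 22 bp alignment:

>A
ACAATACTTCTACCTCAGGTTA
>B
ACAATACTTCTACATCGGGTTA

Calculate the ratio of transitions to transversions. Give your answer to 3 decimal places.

Transitions are A↔G and C↔T; transversions are all other mismatches.
Transitions: 1. Transversions: 1.
R = 1/1 = 1.000.

1.000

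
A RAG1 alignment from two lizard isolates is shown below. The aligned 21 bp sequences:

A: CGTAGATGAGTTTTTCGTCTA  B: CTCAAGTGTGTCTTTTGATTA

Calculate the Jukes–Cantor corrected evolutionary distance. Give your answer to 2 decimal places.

The sequences differ at 9 of 21 sites (2, 3, 5, 6, 9, 12, 16, 18, 19), so p = 9/21 ≈ 0.428571.
d = −(3/4) ln(1 − 4p/3) = −0.75 ln(1 − 0.571428) = −0.75 ln(0.428572)
  = −0.75 × (-0.847297) = 0.635473 substitutions/site.

0.64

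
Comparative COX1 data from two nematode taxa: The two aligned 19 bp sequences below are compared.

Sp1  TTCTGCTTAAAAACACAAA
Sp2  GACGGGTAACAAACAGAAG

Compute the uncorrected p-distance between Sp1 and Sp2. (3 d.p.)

0.421

The sequences differ at 8 of 19 positions (sites 1, 2, 4, 6, 8, 10, 16, 19).
p = 8/19 = 0.421052… ≈ 0.421 (to 3 d.p.).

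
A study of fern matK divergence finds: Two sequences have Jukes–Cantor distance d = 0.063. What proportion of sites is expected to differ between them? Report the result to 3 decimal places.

0.060

p = (3/4)(1 − e^(−4d/3)) = 0.75 × (1 − e^(-0.084)) = 0.75 × (1 − 0.919431) = 0.060427.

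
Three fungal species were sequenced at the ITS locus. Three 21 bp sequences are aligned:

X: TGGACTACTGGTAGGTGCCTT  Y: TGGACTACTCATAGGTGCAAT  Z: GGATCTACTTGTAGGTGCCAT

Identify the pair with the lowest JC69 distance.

X and Y

X–Y: 4/21 differ, p = 0.190, d = 0.220.
X–Z: 5/21 differ, p = 0.238, d = 0.286.
Y–Z: 6/21 differ, p = 0.286, d = 0.360.
The smallest distance is between X and Y.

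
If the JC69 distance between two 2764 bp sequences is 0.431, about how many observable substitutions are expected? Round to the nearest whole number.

Invert JC69: p = (3/4)(1 − e^(−4d/3)) = 0.75 × (1 − e^(-0.574667)) = 0.75 × (1 − 0.562892) = 0.327831.
Expected differing sites = pL ≈ 0.327831 × 2764 = 906.124884 ≈ 906.

906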